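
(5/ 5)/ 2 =1/ 2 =0.50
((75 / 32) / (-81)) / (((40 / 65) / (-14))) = 2275 / 3456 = 0.66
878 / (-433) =-878 / 433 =-2.03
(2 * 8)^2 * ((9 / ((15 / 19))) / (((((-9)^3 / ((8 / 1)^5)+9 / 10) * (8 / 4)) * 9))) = 4194304 / 22707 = 184.71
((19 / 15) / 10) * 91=1729 / 150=11.53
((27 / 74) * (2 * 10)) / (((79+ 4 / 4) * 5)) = 27 / 1480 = 0.02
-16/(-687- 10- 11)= 4/177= 0.02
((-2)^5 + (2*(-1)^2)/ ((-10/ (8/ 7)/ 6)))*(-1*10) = 2336/ 7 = 333.71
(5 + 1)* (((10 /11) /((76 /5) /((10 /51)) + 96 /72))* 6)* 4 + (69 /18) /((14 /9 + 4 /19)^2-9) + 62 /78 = 1.80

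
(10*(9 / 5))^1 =18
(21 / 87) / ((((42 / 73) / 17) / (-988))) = -613054 / 87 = -7046.60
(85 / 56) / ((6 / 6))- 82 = -4507 / 56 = -80.48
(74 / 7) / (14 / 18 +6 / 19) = 12654 / 1309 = 9.67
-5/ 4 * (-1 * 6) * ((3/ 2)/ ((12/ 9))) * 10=675/ 8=84.38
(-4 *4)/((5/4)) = -64/5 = -12.80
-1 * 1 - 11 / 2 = -13 / 2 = -6.50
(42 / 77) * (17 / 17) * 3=18 / 11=1.64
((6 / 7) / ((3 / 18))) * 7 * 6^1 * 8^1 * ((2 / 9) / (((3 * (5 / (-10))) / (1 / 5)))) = -256 / 5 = -51.20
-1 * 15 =-15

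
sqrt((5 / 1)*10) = 7.07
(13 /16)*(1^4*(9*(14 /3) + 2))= 143 /4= 35.75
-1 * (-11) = 11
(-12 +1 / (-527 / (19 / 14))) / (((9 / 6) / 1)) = -88555 / 11067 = -8.00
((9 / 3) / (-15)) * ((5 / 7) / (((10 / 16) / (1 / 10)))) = -0.02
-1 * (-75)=75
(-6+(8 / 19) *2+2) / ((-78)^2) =-5 / 9633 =-0.00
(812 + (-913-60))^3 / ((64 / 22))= -45906091 / 32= -1434565.34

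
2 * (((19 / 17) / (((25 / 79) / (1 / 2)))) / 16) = 1501 / 6800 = 0.22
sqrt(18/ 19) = 0.97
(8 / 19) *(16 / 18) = 64 / 171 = 0.37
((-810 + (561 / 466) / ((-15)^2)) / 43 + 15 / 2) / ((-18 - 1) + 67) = -8518969 / 36068400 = -0.24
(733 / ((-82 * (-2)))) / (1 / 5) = 3665 / 164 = 22.35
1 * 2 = 2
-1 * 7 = -7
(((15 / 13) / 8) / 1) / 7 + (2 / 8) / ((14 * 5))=11 / 455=0.02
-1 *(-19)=19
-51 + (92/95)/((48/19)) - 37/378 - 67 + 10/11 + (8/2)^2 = -100.81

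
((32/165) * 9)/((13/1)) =96/715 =0.13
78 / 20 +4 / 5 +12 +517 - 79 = 4547 / 10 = 454.70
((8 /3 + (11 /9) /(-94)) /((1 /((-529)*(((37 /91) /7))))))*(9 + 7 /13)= -2724365870 /3502863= -777.75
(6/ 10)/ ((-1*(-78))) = 1/ 130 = 0.01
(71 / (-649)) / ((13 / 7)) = -497 / 8437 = -0.06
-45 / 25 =-9 / 5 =-1.80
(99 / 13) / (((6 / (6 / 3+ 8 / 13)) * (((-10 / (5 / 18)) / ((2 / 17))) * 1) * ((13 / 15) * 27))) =-55 / 118638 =-0.00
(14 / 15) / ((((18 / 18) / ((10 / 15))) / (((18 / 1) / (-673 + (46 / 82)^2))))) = -11767 / 706740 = -0.02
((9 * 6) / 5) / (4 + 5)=1.20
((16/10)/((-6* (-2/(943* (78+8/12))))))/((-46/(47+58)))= -67732/3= -22577.33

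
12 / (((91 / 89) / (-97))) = -103596 / 91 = -1138.42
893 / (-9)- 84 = -1649 / 9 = -183.22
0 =0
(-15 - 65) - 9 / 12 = -80.75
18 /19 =0.95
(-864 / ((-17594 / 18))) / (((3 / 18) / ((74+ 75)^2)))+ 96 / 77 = 79758203424 / 677369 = 117747.05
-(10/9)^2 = -100/81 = -1.23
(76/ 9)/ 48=19/ 108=0.18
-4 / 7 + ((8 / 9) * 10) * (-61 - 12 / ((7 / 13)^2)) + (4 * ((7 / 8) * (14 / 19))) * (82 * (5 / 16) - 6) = -57652411 / 67032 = -860.07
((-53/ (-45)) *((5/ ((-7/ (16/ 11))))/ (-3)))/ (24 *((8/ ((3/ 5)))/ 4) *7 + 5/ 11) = 848/ 1165185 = 0.00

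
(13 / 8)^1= 13 / 8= 1.62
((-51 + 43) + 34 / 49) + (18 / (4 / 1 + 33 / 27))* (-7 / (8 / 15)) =-484049 / 9212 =-52.55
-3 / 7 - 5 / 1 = -38 / 7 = -5.43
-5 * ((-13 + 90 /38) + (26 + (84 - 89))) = -985 /19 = -51.84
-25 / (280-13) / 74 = -25 / 19758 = -0.00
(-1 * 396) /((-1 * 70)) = 198 /35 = 5.66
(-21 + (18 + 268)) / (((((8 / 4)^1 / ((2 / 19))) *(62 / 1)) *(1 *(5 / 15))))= 795 / 1178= 0.67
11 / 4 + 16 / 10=87 / 20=4.35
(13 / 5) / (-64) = -13 / 320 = -0.04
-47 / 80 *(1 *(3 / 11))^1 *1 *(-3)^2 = -1269 / 880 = -1.44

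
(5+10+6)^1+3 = 24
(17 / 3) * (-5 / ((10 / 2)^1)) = -17 / 3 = -5.67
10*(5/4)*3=37.50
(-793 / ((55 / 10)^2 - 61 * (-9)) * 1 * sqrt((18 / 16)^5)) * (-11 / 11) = 192699 * sqrt(2) / 148288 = 1.84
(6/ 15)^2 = 4/ 25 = 0.16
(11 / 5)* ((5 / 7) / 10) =11 / 70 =0.16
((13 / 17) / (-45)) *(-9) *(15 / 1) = 39 / 17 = 2.29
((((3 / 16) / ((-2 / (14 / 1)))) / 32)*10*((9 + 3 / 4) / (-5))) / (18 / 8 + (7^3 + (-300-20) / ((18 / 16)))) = 7371 / 560384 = 0.01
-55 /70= -11 /14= -0.79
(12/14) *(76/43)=456/301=1.51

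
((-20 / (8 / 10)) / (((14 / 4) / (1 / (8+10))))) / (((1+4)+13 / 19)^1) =-475 / 6804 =-0.07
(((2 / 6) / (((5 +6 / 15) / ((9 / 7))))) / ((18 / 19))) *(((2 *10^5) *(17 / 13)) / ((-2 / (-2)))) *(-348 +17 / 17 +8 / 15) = -167863100000 / 22113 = -7591150.00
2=2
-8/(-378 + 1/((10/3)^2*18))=1600/75599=0.02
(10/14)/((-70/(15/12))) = -0.01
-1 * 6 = -6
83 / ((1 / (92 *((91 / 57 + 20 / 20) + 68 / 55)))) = 91754176 / 3135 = 29267.68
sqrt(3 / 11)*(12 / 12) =sqrt(33) / 11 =0.52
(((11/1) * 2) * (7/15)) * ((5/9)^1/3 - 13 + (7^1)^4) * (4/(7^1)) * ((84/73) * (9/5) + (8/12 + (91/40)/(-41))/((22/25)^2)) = 32062784625191/800028900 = 40077.03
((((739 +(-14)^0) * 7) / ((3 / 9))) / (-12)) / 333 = -35 / 9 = -3.89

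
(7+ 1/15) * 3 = 106/5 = 21.20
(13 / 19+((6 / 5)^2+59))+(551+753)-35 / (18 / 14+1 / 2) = 639124 / 475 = 1345.52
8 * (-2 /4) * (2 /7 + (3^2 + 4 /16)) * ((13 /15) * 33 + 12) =-7743 /5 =-1548.60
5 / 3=1.67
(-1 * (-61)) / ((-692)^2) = 61 / 478864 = 0.00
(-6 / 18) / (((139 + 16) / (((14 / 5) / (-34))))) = 7 / 39525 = 0.00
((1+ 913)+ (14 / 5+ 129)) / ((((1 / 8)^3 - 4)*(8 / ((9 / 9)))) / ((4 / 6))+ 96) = 74368 / 3415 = 21.78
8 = 8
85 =85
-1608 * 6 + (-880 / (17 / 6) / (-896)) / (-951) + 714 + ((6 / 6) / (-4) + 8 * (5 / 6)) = -2020651439 / 226338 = -8927.58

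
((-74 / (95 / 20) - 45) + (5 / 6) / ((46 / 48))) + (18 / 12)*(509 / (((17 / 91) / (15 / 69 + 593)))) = 18010884845 / 7429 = 2424402.32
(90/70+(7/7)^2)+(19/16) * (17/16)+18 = 38613/1792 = 21.55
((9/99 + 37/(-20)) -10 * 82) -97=-202127/220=-918.76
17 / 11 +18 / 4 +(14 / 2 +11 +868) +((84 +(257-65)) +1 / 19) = 488265 / 418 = 1168.10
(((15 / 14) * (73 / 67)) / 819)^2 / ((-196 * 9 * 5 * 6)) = -0.00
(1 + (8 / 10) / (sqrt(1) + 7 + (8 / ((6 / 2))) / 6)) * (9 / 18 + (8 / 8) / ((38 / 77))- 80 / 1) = -153088 / 1805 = -84.81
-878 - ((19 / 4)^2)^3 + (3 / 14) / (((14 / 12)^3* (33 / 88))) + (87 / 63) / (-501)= -182747268906887 / 14781247488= -12363.45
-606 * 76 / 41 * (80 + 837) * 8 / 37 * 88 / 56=-530933568 / 1517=-349989.17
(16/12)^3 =64/27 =2.37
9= 9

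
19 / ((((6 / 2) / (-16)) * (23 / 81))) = -8208 / 23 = -356.87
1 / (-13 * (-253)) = 0.00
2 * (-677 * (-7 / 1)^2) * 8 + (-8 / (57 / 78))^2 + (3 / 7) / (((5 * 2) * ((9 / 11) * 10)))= -402284362429 / 758100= -530648.15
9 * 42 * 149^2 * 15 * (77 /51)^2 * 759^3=36259337461564470330 /289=125464835507143495.95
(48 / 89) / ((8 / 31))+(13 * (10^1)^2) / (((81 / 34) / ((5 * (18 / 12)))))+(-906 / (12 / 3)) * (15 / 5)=3415.18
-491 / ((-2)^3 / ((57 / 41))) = 27987 / 328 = 85.33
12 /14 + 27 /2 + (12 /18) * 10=883 /42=21.02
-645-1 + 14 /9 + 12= -5692 /9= -632.44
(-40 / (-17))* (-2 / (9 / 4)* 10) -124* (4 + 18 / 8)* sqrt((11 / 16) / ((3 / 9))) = -775* sqrt(33) / 4 -3200 / 153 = -1133.92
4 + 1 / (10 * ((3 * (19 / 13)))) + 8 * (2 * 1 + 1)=15973 / 570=28.02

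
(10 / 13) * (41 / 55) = 82 / 143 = 0.57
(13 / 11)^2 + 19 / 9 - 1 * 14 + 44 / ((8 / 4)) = 12532 / 1089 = 11.51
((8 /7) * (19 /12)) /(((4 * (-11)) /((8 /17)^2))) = -608 /66759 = -0.01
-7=-7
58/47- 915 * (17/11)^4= -3590971427/688127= -5218.47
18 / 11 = 1.64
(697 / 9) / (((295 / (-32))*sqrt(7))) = -22304*sqrt(7) / 18585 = -3.18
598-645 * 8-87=-4649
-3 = -3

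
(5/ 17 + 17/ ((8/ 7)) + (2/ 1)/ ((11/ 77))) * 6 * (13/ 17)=133.83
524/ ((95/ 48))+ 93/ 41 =1040067/ 3895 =267.03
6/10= 3/5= 0.60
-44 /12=-11 /3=-3.67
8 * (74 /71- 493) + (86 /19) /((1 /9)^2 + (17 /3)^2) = -6907032315 /1755049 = -3935.52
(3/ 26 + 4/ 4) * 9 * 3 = 30.12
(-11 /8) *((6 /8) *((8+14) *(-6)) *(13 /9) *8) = 1573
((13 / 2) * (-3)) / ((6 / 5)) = -65 / 4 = -16.25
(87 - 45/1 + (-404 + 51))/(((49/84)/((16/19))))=-59712/133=-448.96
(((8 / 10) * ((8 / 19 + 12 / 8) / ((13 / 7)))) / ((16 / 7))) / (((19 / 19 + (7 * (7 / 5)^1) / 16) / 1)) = 0.22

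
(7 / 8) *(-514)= -1799 / 4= -449.75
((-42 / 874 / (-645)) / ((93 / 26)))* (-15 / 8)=-0.00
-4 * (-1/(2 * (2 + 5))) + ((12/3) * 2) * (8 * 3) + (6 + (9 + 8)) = 1507/7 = 215.29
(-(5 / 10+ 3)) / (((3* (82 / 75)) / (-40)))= 1750 / 41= 42.68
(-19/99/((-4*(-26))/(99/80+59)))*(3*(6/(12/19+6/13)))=-1739659/950400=-1.83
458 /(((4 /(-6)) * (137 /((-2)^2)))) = -2748 /137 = -20.06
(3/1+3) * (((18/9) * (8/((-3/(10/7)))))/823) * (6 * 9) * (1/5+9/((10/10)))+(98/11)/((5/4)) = -6485368/316855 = -20.47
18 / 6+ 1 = 4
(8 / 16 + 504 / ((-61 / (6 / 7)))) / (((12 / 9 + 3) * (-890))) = 2409 / 1411540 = 0.00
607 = 607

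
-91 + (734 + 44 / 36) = 5798 / 9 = 644.22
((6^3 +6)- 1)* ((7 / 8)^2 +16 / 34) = 17485 / 64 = 273.20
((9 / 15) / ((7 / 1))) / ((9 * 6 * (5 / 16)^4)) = 32768 / 196875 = 0.17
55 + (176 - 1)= 230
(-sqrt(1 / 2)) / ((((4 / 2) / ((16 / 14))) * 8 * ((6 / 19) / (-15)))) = 95 * sqrt(2) / 56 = 2.40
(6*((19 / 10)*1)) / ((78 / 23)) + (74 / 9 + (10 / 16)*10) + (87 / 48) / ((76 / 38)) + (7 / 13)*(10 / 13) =4661369 / 243360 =19.15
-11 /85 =-0.13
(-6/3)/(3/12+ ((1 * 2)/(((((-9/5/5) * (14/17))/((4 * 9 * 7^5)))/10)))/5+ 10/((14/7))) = 8/32653579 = 0.00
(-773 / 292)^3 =-461889917 / 24897088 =-18.55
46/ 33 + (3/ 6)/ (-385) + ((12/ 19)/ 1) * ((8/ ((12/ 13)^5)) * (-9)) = -140013901/ 2106720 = -66.46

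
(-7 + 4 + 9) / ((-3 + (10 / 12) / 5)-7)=-36 / 59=-0.61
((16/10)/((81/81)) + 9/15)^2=121/25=4.84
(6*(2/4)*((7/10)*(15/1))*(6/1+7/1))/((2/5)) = 4095/4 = 1023.75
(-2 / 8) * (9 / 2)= -1.12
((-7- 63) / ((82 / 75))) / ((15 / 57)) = -9975 / 41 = -243.29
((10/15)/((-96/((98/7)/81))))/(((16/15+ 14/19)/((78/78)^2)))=-665/999216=-0.00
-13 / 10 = -1.30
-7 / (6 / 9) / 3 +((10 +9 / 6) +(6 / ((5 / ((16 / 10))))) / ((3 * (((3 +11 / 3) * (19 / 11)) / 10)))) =4064 / 475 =8.56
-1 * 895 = -895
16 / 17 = 0.94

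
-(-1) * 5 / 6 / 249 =5 / 1494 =0.00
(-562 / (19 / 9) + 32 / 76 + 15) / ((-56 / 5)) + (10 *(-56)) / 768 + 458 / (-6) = -116339 / 2128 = -54.67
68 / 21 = 3.24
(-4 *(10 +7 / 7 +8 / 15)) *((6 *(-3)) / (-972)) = -346 / 405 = -0.85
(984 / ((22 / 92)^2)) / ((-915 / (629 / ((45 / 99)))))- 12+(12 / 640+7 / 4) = -13975290279 / 536800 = -26034.45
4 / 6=0.67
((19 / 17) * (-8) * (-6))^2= 831744 / 289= 2878.01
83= 83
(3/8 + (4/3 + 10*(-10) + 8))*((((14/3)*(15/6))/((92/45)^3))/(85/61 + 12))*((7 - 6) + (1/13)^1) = -327906376875/33081780992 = -9.91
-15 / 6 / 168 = -5 / 336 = -0.01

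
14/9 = 1.56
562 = 562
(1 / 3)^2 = 1 / 9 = 0.11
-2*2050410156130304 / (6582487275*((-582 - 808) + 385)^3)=4100820312260608 / 6681719093481534375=0.00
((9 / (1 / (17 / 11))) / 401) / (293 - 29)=51 / 388168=0.00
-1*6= -6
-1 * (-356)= 356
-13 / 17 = -0.76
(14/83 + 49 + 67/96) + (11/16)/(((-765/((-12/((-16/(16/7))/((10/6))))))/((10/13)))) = 49.86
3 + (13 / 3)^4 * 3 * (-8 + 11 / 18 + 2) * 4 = -5540105 / 243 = -22798.79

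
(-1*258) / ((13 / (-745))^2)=-143196450 / 169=-847316.27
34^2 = 1156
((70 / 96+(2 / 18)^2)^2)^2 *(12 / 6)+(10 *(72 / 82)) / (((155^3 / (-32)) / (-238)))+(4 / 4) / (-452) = 3019572050541538302703 / 4867179922215618969600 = 0.62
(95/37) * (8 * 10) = 205.41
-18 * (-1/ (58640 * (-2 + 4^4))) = 0.00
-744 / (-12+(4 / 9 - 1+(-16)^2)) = -3.06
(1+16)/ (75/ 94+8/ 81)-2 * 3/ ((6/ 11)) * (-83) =6362489/ 6827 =931.96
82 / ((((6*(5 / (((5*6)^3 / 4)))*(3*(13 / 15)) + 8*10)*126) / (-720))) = -3690000 / 630091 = -5.86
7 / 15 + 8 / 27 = 0.76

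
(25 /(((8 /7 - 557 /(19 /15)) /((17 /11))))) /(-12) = 56525 /7699956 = 0.01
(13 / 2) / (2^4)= 13 / 32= 0.41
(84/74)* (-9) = -378/37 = -10.22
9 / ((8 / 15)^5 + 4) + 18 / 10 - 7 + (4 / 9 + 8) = 755806003 / 138162060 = 5.47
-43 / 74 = -0.58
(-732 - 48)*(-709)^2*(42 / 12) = -1372319130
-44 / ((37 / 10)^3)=-44000 / 50653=-0.87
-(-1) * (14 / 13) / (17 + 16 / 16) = 7 / 117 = 0.06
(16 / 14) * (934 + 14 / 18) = 67304 / 63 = 1068.32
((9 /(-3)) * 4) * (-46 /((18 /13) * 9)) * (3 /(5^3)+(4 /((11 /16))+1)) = 303.08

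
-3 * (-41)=123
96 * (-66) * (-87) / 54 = 10208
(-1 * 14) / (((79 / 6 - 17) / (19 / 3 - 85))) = -6608 / 23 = -287.30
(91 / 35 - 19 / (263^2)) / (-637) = -899102 / 220303265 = -0.00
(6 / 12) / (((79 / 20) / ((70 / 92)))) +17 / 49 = 39464 / 89033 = 0.44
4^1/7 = 4/7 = 0.57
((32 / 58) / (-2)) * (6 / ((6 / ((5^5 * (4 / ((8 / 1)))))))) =-12500 / 29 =-431.03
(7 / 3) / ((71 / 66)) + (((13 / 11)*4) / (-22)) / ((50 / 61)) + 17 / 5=1139782 / 214775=5.31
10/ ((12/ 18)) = 15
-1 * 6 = -6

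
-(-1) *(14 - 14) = 0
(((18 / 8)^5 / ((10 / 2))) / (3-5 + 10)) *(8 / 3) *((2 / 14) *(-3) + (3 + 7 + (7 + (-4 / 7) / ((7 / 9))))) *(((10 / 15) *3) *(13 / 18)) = 87.94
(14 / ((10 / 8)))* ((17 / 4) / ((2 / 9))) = 1071 / 5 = 214.20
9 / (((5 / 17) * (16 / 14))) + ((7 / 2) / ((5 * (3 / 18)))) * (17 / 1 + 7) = 5103 / 40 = 127.58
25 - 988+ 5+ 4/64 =-15327/16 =-957.94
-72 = -72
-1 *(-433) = 433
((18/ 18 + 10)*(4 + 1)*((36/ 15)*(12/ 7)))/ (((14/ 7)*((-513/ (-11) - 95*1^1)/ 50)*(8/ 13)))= -353925/ 1862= -190.08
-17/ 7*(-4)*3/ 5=5.83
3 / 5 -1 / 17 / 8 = 403 / 680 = 0.59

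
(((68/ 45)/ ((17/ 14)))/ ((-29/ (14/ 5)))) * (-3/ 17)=784/ 36975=0.02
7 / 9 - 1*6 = -47 / 9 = -5.22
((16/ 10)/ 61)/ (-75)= -0.00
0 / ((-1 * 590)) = 0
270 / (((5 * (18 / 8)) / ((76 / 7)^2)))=138624 / 49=2829.06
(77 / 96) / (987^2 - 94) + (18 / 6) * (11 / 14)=1542935339 / 654578400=2.36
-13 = -13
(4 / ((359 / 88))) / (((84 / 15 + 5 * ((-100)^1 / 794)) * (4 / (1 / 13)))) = 87340 / 23022311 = 0.00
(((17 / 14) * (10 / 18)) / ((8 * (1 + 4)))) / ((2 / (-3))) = -17 / 672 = -0.03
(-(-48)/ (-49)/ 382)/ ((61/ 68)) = -1632/ 570899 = -0.00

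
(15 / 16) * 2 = 15 / 8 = 1.88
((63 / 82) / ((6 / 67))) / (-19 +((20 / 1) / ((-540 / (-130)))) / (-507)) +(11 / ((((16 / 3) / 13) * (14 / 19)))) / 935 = -6444141483 / 15626070880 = -0.41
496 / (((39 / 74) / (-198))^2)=11831314176 / 169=70007776.19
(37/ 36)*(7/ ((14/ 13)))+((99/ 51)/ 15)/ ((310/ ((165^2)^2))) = 11740871387/ 37944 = 309426.30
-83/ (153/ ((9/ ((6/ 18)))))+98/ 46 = -4894/ 391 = -12.52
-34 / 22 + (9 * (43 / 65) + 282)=286.41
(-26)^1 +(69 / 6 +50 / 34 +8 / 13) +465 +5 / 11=2202683 / 4862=453.04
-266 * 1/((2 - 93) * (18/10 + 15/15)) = 95/91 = 1.04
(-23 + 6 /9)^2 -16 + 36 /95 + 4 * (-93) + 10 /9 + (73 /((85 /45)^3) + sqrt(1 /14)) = sqrt(14) /14 + 517094492 /4200615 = 123.37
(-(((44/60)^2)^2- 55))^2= 7671426430756/2562890625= 2993.27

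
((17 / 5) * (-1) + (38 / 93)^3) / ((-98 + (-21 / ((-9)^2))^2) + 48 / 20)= 0.03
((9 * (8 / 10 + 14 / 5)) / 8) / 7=0.58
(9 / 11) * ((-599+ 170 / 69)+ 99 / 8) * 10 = -4779.50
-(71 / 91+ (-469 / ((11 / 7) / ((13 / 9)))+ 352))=705592 / 9009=78.32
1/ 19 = 0.05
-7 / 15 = -0.47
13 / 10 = 1.30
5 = 5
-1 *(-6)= 6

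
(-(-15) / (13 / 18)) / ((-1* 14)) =-135 / 91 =-1.48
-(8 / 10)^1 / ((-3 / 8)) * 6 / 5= 64 / 25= 2.56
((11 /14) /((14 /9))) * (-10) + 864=84177 /98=858.95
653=653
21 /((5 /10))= 42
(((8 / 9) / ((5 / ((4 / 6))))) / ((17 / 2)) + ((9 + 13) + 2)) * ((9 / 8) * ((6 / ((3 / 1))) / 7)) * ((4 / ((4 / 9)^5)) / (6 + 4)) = 135596187 / 761600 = 178.04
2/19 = 0.11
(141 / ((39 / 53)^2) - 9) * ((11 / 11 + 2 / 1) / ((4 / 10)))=318650 / 169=1885.50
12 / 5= 2.40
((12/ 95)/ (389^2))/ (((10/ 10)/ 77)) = 924/ 14375495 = 0.00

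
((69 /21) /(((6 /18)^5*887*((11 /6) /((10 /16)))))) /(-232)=-83835 /63381472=-0.00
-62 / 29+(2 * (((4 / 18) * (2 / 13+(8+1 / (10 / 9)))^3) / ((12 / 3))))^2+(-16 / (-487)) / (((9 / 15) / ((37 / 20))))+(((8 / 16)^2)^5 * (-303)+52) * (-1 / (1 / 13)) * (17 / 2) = 191666148749700999676129 / 176694108930144000000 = 1084.73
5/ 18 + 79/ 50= 418/ 225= 1.86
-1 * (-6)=6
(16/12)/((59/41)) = 164/177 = 0.93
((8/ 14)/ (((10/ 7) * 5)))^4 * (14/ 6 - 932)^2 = 124456336/ 3515625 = 35.40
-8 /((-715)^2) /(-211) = 8 /107868475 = 0.00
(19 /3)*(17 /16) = 323 /48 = 6.73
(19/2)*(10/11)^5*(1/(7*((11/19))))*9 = 162450000/12400927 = 13.10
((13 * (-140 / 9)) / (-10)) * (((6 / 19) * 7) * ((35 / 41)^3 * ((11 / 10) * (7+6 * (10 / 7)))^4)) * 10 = 188069393803291 / 7856994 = 23936558.15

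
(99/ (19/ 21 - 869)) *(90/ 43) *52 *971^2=-917357893452/ 78389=-11702635.49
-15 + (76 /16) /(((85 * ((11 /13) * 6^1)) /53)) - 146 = -160.42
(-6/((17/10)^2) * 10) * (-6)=36000/289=124.57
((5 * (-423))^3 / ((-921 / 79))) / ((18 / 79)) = 2186862782625 / 614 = 3561665769.75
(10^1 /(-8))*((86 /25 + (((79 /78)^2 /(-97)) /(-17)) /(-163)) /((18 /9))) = -140635653263 /65412004320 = -2.15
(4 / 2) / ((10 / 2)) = 2 / 5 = 0.40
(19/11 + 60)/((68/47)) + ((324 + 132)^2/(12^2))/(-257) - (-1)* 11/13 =94694473/2499068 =37.89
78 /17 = 4.59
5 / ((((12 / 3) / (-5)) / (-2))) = 25 / 2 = 12.50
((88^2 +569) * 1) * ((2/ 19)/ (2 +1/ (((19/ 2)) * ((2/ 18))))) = 8313/ 28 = 296.89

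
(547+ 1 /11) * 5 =30090 /11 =2735.45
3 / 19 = 0.16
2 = 2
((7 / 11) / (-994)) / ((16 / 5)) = -5 / 24992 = -0.00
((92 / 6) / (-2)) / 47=-23 / 141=-0.16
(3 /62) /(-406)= -3 /25172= -0.00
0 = 0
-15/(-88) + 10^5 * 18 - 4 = 158399663/88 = 1799996.17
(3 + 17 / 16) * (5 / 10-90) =-363.59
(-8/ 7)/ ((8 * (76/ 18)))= -9/ 266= -0.03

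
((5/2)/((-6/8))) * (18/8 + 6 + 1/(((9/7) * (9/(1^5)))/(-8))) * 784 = -4800040/243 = -19753.25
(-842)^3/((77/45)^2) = -1208819068200/5929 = -203882453.74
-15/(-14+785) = -5/257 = -0.02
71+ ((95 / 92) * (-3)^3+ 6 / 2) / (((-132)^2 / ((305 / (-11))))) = 417549131 / 5877696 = 71.04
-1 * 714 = -714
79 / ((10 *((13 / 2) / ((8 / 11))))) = 632 / 715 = 0.88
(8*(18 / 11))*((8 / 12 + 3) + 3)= 87.27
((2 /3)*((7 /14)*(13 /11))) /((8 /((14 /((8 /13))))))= 1183 /1056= 1.12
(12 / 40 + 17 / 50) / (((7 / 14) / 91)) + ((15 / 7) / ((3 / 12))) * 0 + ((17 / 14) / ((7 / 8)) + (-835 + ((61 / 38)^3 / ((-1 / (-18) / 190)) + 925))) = 12696176261 / 884450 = 14354.88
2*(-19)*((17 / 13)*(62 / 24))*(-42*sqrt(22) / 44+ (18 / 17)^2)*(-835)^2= -22175938350 / 221+ 48869197475*sqrt(22) / 572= 300385153.30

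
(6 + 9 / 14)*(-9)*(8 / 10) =-1674 / 35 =-47.83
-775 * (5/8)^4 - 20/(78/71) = -21798785/159744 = -136.46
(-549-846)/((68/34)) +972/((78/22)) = -11007/26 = -423.35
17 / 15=1.13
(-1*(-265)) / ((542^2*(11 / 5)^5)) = 828125 / 47310985964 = 0.00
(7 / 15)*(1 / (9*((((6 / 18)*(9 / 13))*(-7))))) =-13 / 405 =-0.03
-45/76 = -0.59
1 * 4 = 4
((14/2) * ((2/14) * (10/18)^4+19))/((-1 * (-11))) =873238/72171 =12.10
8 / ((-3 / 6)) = -16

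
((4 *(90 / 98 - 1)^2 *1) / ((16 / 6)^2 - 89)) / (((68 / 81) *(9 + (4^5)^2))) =-11664 / 31543669237465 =-0.00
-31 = -31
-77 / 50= -1.54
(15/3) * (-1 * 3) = -15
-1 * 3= -3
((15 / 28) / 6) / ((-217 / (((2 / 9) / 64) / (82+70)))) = -5 / 531965952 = -0.00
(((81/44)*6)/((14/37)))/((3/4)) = 2997/77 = 38.92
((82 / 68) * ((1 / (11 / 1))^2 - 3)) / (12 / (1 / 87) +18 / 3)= -7421 / 2159850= -0.00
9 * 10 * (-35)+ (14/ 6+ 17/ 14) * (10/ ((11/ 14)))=-102460/ 33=-3104.85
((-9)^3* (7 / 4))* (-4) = 5103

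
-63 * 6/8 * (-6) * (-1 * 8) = -2268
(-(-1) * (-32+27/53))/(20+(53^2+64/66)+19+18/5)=-275385/24945722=-0.01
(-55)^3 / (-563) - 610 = -177055 / 563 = -314.48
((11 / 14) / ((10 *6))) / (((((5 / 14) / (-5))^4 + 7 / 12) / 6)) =45276 / 336155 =0.13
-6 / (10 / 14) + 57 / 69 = -7.57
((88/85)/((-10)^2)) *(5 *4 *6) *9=4752/425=11.18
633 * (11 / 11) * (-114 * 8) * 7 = -4041072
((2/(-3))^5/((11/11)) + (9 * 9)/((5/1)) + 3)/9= 23168/10935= 2.12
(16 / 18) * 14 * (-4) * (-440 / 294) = 74.50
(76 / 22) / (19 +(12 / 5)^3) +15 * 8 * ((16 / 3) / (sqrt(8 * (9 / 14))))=4750 / 45133 +320 * sqrt(7) / 3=282.32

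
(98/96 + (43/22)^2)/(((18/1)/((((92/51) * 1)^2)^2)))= 62946315176/22101911667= 2.85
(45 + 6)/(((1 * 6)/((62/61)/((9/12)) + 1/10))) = 45271/3660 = 12.37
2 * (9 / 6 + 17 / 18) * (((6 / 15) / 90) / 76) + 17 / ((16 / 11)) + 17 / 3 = 10683401 / 615600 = 17.35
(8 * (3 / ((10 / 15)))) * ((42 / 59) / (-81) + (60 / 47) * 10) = 3820568 / 8319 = 459.26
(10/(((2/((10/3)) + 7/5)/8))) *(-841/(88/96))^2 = 4073938560/121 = 33668913.72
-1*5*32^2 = -5120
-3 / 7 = -0.43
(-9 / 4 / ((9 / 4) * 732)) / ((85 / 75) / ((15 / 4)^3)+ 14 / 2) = -16875 / 86732972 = -0.00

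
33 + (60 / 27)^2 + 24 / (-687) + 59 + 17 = 113.90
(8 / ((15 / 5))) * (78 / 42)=4.95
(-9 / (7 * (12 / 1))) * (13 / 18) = -13 / 168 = -0.08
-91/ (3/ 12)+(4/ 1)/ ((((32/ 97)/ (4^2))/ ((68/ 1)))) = 12828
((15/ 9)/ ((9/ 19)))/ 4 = 95/ 108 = 0.88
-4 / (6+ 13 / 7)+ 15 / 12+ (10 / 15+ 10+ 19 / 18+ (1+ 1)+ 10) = 48437 / 1980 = 24.46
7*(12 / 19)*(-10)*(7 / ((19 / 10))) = -58800 / 361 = -162.88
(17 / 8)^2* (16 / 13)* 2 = 289 / 26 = 11.12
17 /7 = 2.43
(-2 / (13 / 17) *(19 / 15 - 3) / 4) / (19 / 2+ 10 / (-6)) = 34 / 235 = 0.14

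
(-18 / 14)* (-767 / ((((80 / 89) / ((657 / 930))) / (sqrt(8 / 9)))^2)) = 291382595127 / 538160000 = 541.44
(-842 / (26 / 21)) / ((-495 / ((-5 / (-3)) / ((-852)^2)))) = 2947 / 934238448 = 0.00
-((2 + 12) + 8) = -22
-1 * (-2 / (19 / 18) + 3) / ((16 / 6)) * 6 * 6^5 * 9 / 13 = -13387.63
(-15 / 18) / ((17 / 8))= -20 / 51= -0.39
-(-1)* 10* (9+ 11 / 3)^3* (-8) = -4389760 / 27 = -162583.70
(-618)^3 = -236029032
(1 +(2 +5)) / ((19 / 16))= 6.74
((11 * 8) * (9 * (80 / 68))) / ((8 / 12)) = 23760 / 17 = 1397.65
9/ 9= 1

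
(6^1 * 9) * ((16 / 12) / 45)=1.60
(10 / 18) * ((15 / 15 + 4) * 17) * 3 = 425 / 3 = 141.67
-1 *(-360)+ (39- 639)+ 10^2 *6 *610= 365760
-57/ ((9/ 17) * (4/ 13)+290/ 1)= -12597/ 64126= -0.20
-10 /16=-5 /8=-0.62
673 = 673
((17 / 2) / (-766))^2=289 / 2347024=0.00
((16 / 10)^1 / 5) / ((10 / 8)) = 32 / 125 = 0.26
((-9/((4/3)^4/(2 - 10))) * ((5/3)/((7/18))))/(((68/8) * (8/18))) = 98415/3808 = 25.84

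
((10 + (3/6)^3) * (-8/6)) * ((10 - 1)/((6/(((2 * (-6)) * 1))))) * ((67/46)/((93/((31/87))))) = 1809/1334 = 1.36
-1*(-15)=15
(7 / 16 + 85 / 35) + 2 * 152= 34369 / 112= 306.87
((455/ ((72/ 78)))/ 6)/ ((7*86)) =845/ 6192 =0.14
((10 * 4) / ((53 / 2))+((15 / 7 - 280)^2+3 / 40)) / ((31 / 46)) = 184464084593 / 1610140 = 114564.00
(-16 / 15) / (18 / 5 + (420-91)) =-16 / 4989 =-0.00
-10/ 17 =-0.59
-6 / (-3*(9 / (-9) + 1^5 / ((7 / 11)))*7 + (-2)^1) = 3 / 7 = 0.43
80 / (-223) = -80 / 223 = -0.36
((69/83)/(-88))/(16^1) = -69/116864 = -0.00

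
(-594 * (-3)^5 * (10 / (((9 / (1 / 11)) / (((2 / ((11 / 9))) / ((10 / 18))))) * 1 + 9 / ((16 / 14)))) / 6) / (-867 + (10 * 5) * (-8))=-4.58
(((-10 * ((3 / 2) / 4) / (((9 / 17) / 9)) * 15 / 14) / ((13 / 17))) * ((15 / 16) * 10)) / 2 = -4876875 / 11648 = -418.69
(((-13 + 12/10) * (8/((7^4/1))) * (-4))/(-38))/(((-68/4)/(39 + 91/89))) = 3362528/345107735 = 0.01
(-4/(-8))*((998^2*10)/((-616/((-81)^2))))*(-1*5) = 40842389025/154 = 265210318.34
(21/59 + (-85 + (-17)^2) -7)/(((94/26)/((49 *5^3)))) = 927153500/2773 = 334350.34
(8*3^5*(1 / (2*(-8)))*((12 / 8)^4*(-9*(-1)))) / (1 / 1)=-177147 / 32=-5535.84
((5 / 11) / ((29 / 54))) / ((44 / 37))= 4995 / 7018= 0.71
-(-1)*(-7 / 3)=-7 / 3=-2.33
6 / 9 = 2 / 3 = 0.67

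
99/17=5.82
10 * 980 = 9800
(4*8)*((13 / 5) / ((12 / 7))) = 48.53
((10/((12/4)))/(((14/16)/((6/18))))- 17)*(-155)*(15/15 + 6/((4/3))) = 1689655/126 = 13409.96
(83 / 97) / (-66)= -83 / 6402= -0.01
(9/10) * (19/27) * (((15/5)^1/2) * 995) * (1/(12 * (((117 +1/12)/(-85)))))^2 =1092709/315844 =3.46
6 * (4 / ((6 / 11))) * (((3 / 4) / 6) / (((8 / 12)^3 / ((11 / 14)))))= 3267 / 224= 14.58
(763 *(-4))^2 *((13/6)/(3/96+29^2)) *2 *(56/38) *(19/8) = 13562209024/80739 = 167975.94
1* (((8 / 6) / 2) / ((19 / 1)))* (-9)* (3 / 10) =-9 / 95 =-0.09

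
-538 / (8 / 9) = -2421 / 4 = -605.25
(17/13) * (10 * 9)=1530/13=117.69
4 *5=20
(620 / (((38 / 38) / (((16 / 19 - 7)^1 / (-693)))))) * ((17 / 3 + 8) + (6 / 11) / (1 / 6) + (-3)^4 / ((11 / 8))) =20174180 / 48279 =417.87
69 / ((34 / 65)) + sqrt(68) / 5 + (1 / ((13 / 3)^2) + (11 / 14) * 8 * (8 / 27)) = 2 * sqrt(17) / 5 + 145335811 / 1085994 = 135.48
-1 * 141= -141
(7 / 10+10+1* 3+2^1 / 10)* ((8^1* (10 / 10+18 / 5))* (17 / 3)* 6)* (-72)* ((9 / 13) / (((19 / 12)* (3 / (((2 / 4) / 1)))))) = -563490432 / 6175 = -91253.51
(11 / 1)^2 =121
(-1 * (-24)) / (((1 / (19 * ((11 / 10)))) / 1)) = 2508 / 5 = 501.60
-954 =-954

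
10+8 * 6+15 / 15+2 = 61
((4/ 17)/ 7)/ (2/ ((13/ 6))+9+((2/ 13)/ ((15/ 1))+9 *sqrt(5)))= -2235/ 2050489+2025 *sqrt(5)/ 2050489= 0.00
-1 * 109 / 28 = -109 / 28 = -3.89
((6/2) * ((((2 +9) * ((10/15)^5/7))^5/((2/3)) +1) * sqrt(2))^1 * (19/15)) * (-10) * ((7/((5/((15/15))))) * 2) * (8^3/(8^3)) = -360961635735813908 * sqrt(2)/3390566585454405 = -150.56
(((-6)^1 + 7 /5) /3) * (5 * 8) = -184 /3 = -61.33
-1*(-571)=571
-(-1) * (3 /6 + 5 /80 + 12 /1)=201 /16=12.56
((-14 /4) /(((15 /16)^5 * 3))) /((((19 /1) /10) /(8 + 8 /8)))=-7340032 /961875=-7.63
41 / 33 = 1.24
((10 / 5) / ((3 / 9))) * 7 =42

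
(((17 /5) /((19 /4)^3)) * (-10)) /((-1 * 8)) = 272 /6859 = 0.04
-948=-948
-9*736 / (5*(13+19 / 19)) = -3312 / 35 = -94.63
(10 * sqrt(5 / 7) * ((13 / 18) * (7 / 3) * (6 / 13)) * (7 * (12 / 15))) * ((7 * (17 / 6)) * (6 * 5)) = 33320 * sqrt(35) / 9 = 21902.64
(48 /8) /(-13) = -6 /13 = -0.46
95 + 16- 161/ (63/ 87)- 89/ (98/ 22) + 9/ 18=-38459/ 294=-130.81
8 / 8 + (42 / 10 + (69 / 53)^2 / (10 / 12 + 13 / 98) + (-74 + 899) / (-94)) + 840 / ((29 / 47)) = 1847878725097 / 1359176785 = 1359.56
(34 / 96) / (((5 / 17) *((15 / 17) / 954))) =1301.94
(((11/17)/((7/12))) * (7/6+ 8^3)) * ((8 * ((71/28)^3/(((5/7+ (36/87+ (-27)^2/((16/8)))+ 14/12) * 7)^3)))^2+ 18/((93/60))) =670913540039048234885491395336469608582975843/101493993573443468701171482174645294516224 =6610.38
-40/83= -0.48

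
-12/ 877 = -0.01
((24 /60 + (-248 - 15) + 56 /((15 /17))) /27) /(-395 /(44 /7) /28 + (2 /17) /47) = 420043888 /127677465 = 3.29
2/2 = 1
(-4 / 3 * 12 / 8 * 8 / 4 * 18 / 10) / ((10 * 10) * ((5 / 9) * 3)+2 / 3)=-54 / 1255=-0.04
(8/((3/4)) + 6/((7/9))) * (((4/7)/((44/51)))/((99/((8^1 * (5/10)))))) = 26248/53361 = 0.49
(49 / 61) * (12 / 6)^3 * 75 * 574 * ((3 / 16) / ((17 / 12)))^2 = 85432725 / 17629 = 4846.15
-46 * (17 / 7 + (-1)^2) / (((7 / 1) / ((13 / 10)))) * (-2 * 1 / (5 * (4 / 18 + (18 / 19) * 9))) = 306774 / 229075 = 1.34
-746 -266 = -1012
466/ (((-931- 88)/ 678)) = -315948/ 1019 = -310.06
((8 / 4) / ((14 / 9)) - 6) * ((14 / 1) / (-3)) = 22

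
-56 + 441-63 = 322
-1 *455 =-455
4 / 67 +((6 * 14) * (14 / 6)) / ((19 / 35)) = 459696 / 1273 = 361.11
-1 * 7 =-7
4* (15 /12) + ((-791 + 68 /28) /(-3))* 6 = 11075 /7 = 1582.14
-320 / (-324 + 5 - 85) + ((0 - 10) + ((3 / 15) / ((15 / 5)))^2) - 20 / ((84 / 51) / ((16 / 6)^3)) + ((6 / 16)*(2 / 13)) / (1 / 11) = -5926818283 / 24815700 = -238.83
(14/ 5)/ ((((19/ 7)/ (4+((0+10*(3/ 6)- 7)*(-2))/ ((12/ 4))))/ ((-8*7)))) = -308.10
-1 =-1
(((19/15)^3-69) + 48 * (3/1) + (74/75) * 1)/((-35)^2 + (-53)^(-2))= 369824513/5806731375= 0.06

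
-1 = -1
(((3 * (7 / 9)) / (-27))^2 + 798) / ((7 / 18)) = 1495922 / 729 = 2052.02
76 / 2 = 38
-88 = -88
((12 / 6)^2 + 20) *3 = 72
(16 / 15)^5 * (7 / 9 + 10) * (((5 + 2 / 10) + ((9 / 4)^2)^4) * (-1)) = -336687063632 / 34171875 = -9852.75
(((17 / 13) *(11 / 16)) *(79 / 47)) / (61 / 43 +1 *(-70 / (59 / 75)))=-37479101 / 2171748176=-0.02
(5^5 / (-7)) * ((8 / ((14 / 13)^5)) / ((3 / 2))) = -1160290625 / 705894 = -1643.72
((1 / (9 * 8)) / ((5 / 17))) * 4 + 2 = 197 / 90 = 2.19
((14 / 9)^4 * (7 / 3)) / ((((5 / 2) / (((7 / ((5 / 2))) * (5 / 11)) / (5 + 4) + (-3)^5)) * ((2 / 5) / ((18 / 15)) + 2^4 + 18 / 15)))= -12930902432 / 170828757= -75.70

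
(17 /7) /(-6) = -17 /42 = -0.40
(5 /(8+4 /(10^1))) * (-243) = -2025 /14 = -144.64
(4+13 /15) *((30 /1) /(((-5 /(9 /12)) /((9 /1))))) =-1971 /10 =-197.10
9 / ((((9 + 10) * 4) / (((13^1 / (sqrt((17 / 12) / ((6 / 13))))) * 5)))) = 135 * sqrt(442) / 646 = 4.39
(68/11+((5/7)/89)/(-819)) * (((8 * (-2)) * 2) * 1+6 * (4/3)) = -277568488/1870869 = -148.36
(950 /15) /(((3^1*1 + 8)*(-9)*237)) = -190 /70389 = -0.00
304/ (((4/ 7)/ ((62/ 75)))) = 32984/ 75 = 439.79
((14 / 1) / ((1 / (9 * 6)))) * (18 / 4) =3402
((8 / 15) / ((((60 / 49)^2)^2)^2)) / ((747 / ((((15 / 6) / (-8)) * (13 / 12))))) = -432028097404813 / 9033646694400000000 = -0.00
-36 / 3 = -12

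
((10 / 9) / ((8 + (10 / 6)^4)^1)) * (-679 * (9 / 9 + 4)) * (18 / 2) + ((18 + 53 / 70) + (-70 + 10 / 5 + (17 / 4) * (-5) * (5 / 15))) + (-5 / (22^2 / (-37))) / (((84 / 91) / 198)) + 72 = -24260781527 / 11762520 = -2062.55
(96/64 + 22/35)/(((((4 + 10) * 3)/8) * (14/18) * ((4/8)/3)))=5364/1715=3.13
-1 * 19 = -19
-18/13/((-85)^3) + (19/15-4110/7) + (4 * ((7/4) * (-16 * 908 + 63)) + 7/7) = -17074079012197/167656125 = -101839.88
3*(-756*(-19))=43092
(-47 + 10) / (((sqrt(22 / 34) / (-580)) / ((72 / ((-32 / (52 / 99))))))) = -278980 * sqrt(187) / 121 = -31528.88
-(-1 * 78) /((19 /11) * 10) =429 /95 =4.52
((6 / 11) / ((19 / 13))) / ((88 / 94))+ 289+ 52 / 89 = 118667391 / 409222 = 289.98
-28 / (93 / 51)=-476 / 31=-15.35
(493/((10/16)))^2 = 15555136/25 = 622205.44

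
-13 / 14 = -0.93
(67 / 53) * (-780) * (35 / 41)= -1829100 / 2173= -841.74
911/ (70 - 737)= -911/ 667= -1.37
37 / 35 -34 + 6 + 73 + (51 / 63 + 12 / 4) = 748 / 15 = 49.87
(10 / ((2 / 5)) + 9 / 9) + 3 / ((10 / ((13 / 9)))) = 26.43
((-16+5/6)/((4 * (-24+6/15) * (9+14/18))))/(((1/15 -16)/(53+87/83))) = -0.06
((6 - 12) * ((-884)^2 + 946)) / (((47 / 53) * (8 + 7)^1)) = -82934612 / 235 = -352913.24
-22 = -22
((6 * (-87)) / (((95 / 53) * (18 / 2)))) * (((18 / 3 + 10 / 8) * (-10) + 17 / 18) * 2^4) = 31674496 / 855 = 37046.19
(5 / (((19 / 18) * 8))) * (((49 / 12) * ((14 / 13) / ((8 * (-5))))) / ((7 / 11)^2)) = -2541 / 15808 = -0.16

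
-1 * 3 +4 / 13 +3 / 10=-311 / 130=-2.39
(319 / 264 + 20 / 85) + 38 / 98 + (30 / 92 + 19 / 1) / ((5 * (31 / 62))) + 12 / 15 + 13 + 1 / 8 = 6749759 / 287385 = 23.49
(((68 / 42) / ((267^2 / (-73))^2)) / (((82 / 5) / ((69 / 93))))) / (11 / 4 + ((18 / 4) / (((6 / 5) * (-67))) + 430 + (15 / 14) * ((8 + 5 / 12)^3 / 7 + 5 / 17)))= 10632226398080 / 72576633674806440551271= 0.00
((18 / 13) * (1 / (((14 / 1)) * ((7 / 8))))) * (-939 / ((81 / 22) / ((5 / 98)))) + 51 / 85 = -0.87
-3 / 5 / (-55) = 3 / 275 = 0.01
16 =16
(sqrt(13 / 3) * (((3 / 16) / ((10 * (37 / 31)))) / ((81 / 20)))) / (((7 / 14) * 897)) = 31 * sqrt(39) / 10753236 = 0.00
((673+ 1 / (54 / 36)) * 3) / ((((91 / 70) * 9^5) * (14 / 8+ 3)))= 80840 / 14585103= 0.01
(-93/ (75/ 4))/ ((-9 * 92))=31/ 5175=0.01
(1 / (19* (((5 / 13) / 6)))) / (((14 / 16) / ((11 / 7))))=1.47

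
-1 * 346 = -346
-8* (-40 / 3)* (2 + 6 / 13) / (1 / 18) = 61440 / 13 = 4726.15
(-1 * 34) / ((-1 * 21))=34 / 21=1.62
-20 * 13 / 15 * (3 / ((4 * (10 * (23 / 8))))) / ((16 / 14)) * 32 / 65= -112 / 575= -0.19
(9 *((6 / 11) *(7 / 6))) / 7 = 9 / 11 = 0.82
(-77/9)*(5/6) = -385/54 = -7.13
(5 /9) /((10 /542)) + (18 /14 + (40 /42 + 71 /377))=772799 /23751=32.54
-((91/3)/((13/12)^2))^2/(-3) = 37632/169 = 222.67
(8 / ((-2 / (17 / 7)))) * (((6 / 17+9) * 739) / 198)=-78334 / 231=-339.11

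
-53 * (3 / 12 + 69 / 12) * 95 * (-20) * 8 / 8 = 604200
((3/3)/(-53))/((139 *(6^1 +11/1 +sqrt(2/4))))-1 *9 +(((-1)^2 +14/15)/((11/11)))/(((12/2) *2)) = -6762963689/765136620 +sqrt(2)/4250759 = -8.84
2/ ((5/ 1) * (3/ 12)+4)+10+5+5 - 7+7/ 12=391/ 28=13.96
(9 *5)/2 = 45/2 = 22.50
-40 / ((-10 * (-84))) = -1 / 21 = -0.05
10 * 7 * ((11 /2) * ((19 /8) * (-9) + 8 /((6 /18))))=8085 /8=1010.62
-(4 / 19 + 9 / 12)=-73 / 76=-0.96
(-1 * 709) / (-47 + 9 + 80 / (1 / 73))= -709 / 5802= -0.12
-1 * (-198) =198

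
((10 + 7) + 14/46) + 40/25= 2174/115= 18.90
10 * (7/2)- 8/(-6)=109/3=36.33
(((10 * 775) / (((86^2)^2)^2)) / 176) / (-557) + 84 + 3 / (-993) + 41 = 6068103607695434839391679 / 48546002178836683237376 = 125.00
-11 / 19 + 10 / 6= 62 / 57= 1.09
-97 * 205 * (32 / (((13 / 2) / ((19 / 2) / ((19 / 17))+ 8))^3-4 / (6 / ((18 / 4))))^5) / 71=1191885931244938887506642445 / 29155186704343013760737297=40.88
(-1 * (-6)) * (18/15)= 36/5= 7.20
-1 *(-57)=57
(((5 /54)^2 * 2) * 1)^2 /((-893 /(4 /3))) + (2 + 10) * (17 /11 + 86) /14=8226314428417 /109627243803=75.04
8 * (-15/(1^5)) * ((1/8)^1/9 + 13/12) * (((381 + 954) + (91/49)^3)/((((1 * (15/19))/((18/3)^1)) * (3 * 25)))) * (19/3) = -26243297876/231525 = -113349.74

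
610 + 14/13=7944/13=611.08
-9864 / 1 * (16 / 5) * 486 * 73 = -5599279872 / 5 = -1119855974.40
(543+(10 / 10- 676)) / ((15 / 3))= -132 / 5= -26.40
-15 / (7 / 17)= -255 / 7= -36.43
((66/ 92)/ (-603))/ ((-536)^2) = -11/ 2656338816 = -0.00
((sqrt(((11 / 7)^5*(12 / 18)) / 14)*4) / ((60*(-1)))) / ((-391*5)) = 121*sqrt(33) / 30175425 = 0.00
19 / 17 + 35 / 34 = 73 / 34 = 2.15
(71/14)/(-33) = -0.15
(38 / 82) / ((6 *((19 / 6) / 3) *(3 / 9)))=9 / 41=0.22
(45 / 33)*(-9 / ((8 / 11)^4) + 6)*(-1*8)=1607895 / 5632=285.49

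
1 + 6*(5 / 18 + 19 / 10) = 211 / 15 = 14.07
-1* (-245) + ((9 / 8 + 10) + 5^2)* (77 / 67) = 153573 / 536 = 286.52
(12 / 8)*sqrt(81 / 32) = 27*sqrt(2) / 16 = 2.39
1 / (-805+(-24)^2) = -1 / 229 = -0.00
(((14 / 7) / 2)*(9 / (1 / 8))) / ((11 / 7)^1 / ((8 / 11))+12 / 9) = 12096 / 587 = 20.61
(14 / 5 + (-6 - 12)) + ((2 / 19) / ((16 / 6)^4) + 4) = -2178667 / 194560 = -11.20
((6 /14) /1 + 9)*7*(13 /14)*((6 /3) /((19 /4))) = 3432 /133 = 25.80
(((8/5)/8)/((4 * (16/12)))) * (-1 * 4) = -3/20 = -0.15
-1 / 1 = -1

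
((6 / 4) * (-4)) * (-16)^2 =-1536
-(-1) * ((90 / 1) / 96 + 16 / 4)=79 / 16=4.94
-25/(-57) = 25/57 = 0.44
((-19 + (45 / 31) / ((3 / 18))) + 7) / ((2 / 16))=-816 / 31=-26.32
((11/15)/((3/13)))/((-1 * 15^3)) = -143/151875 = -0.00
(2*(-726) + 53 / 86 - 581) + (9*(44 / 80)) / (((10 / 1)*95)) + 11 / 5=-1658655843 / 817000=-2030.18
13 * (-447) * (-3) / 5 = 17433 / 5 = 3486.60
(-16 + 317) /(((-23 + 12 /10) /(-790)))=1188950 /109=10907.80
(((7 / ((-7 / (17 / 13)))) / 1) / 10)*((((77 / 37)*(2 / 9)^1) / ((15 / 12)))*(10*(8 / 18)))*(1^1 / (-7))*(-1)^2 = 5984 / 194805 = 0.03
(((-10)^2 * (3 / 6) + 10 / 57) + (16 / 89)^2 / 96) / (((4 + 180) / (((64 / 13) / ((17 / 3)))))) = 0.24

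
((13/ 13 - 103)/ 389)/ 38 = -0.01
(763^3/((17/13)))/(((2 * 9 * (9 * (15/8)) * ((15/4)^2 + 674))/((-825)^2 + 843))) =770184288263936/695385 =1107565288.67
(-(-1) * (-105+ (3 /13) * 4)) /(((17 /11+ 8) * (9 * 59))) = -4961 /241605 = -0.02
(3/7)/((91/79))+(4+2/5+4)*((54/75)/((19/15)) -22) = -54358569/302575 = -179.65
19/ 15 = 1.27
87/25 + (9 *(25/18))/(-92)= 15383/4600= 3.34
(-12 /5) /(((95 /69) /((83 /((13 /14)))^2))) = -1118002032 /80275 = -13927.15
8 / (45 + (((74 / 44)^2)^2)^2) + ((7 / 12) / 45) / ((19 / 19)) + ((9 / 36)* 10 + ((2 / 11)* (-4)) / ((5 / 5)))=66057648655006607 / 35532448952463540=1.86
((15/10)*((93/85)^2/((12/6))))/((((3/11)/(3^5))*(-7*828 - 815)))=-2101707/17368900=-0.12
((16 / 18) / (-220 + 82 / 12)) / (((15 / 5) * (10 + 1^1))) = -16 / 126621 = -0.00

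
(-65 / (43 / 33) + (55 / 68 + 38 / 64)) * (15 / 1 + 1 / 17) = -9072568 / 12427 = -730.07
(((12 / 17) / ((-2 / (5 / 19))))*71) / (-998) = 1065 / 161177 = 0.01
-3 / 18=-0.17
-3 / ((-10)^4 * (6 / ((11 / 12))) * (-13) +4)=33 / 9359956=0.00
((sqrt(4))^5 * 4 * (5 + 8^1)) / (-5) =-1664 / 5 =-332.80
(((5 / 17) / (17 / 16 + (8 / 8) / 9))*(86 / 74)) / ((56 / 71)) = 274770 / 744107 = 0.37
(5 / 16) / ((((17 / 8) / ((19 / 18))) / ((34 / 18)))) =95 / 324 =0.29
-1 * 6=-6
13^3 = 2197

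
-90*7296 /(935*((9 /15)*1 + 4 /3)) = -1969920 /5423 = -363.25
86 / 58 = 43 / 29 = 1.48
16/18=8/9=0.89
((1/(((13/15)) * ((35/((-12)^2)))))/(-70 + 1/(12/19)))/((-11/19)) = 98496/821821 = 0.12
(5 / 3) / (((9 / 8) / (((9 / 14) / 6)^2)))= 5 / 294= 0.02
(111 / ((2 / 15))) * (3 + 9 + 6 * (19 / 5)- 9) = 42957 / 2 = 21478.50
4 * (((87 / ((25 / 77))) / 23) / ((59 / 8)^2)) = 1714944 / 2001575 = 0.86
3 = 3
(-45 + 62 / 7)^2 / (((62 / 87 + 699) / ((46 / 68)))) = 128082009 / 101417750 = 1.26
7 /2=3.50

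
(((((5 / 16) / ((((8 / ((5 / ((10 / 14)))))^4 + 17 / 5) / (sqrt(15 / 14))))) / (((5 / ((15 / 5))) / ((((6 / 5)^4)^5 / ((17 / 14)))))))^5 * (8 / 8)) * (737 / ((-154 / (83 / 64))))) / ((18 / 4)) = -29391594779330357287864548791257565330307604269091024701056988342402699201423622243068722282496 * sqrt(210) / 124065522540826378624952477086843212486228809364856577775182433498457612586207687854766845703125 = -3.43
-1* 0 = 0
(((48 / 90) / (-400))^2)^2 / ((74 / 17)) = 17 / 23414062500000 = 0.00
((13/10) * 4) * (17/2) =221/5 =44.20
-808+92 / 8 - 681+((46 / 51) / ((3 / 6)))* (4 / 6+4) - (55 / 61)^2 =-1469.89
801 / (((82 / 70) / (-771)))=-21614985 / 41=-527194.76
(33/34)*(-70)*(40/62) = -23100/527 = -43.83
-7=-7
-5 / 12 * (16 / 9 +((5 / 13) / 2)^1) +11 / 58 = -51401 / 81432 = -0.63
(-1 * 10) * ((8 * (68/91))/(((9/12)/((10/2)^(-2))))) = -4352/1365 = -3.19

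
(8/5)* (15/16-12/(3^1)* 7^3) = -21937/10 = -2193.70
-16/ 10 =-8/ 5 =-1.60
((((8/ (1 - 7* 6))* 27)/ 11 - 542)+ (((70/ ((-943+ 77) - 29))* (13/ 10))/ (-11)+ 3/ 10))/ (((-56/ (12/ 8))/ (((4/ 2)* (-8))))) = -1313064513/ 5651030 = -232.36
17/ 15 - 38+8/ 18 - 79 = -5194/ 45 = -115.42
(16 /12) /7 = 4 /21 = 0.19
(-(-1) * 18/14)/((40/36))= 81/70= 1.16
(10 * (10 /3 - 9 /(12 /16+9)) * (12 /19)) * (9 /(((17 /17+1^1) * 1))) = 16920 /247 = 68.50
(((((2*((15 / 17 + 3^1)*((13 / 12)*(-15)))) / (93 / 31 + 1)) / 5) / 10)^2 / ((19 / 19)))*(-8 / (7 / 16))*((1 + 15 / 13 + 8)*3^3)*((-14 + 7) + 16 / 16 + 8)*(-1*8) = 31924.42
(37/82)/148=1/328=0.00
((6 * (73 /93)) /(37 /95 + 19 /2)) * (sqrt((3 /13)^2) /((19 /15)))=65700 /757237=0.09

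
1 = 1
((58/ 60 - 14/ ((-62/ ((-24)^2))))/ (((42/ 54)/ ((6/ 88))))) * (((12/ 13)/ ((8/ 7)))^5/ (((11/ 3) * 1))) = 1919640074499/ 1782681655040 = 1.08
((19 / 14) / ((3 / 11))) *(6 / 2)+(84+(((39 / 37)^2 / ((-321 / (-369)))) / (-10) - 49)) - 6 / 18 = 760845851 / 15380715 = 49.47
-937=-937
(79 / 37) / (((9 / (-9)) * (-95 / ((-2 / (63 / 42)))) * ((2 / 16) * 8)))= -316 / 10545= -0.03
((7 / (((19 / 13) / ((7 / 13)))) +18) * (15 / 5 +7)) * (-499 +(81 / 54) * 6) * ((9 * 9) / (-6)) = 25864650 / 19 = 1361297.37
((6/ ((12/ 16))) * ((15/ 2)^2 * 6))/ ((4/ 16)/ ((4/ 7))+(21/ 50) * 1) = 1080000/ 343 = 3148.69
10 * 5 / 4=12.50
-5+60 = 55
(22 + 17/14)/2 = 325/28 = 11.61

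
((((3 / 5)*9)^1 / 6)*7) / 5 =63 / 50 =1.26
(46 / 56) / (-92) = -1 / 112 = -0.01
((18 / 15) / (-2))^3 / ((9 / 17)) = -51 / 125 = -0.41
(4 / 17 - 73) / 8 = -9.10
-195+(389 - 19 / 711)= 137915 / 711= 193.97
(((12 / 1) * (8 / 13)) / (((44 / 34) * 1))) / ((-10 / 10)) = -816 / 143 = -5.71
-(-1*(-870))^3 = -658503000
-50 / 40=-5 / 4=-1.25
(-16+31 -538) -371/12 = -6647/12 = -553.92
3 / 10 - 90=-89.70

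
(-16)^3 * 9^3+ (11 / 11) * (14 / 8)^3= -191102633 / 64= -2985978.64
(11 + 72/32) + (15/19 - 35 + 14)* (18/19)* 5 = -119107/1444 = -82.48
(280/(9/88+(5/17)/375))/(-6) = -452.82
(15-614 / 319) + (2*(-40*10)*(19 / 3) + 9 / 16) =-77371979 / 15312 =-5053.03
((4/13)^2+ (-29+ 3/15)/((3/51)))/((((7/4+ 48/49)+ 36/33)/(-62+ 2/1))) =10701487104/1392053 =7687.56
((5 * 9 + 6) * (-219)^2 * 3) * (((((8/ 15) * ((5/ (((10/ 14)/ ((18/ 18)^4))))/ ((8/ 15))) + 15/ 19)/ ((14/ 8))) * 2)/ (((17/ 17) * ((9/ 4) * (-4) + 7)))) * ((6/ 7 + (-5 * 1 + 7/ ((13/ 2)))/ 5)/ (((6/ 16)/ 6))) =-2293693003008/ 60515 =-37902883.63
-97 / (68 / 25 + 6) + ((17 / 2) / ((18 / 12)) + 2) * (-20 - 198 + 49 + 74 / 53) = -14974979 / 11554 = -1296.09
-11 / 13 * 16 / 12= -44 / 39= -1.13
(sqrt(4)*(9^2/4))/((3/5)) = 135/2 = 67.50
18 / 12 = 3 / 2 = 1.50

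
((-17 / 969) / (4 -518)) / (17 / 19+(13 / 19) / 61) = 61 / 1619100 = 0.00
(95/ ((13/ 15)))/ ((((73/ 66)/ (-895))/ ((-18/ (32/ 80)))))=3787863750/ 949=3991426.50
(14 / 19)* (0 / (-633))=0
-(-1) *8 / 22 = 4 / 11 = 0.36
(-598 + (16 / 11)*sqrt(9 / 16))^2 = 43112356 / 121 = 356300.46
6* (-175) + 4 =-1046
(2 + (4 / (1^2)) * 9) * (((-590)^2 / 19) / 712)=87025 / 89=977.81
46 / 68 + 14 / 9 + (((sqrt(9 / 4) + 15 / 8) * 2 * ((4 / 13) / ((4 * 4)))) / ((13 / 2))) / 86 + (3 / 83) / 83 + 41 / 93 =10157186357437 / 3799132603344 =2.67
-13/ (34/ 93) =-1209/ 34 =-35.56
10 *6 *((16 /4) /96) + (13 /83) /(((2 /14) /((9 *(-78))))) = -127349 /166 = -767.16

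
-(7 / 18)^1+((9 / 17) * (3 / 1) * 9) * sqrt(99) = -7 / 18+729 * sqrt(11) / 17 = 141.84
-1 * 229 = -229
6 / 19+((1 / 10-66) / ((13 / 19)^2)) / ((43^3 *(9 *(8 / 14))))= 28991594713 / 91906911720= 0.32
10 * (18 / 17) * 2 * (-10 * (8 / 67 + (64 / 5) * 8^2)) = -197619840 / 1139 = -173502.93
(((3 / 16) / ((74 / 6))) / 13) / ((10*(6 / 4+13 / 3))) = 27 / 1346800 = 0.00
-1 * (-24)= 24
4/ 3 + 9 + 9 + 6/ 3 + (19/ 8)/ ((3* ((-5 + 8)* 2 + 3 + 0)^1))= 4627/ 216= 21.42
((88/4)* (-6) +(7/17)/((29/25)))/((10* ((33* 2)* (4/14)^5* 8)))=-1090791107/83297280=-13.10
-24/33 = -8/11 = -0.73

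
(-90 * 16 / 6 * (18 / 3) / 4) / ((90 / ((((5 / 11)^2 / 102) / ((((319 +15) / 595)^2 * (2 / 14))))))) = -3644375 / 20247414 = -0.18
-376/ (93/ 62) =-752/ 3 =-250.67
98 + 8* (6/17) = 1714/17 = 100.82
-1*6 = -6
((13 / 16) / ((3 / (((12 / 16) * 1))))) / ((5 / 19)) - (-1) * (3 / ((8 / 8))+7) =3447 / 320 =10.77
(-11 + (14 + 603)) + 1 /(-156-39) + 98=137279 /195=703.99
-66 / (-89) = 66 / 89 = 0.74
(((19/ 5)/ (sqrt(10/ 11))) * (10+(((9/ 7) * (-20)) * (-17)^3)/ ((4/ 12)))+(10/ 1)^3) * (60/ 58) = 30000/ 29+30245226 * sqrt(110)/ 203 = 1563668.01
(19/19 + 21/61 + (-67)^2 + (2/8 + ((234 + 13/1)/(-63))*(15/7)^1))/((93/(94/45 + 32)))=24661703053/15010758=1642.94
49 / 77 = 7 / 11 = 0.64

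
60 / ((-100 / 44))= -132 / 5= -26.40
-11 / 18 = -0.61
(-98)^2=9604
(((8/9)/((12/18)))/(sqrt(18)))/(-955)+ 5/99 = 5/99-2* sqrt(2)/8595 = 0.05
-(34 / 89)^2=-1156 / 7921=-0.15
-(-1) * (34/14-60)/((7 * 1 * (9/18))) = -806/49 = -16.45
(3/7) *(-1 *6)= -2.57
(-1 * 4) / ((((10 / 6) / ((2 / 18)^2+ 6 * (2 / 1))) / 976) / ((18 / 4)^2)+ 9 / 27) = -949648 / 79139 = -12.00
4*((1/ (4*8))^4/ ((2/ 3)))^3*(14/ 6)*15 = 945/ 2305843009213693952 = 0.00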